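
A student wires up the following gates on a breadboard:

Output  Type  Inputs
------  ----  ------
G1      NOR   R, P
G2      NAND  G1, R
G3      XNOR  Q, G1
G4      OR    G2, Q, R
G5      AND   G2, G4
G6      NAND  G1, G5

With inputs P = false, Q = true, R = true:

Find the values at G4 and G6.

G1 = R NOR P = true NOR false = false
G2 = G1 NAND R = false NAND true = true
G4 = G2 OR Q OR R = true OR true OR true = true
G5 = G2 AND G4 = true AND true = true
G6 = G1 NAND G5 = false NAND true = true

G4 = true, G6 = true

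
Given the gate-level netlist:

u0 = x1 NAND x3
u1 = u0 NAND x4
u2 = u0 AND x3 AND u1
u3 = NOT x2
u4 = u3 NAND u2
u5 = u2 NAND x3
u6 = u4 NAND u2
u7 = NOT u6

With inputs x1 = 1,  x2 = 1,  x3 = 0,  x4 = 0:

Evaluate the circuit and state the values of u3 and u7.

u0 = x1 NAND x3 = 1 NAND 0 = 1
u1 = u0 NAND x4 = 1 NAND 0 = 1
u2 = u0 AND x3 AND u1 = 1 AND 0 AND 1 = 0
u3 = NOT x2 = NOT 1 = 0
u4 = u3 NAND u2 = 0 NAND 0 = 1
u6 = u4 NAND u2 = 1 NAND 0 = 1
u7 = NOT u6 = NOT 1 = 0

u3 = 0, u7 = 0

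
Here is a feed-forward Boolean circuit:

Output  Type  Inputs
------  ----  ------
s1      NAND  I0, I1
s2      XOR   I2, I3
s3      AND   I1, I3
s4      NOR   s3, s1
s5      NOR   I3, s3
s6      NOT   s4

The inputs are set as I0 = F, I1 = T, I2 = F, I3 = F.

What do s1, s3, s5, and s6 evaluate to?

s1 = T; s3 = F; s5 = T; s6 = T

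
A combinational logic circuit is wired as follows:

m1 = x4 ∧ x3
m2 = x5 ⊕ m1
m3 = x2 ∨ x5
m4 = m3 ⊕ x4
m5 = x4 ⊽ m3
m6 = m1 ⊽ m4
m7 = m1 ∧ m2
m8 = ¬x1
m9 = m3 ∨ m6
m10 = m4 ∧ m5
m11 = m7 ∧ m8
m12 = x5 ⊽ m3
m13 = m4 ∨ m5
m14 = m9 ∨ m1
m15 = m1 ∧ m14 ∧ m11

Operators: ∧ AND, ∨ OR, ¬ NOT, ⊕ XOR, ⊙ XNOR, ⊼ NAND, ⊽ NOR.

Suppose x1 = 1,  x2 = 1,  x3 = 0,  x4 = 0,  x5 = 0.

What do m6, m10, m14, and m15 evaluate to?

m6 = 0  m10 = 0  m14 = 1  m15 = 0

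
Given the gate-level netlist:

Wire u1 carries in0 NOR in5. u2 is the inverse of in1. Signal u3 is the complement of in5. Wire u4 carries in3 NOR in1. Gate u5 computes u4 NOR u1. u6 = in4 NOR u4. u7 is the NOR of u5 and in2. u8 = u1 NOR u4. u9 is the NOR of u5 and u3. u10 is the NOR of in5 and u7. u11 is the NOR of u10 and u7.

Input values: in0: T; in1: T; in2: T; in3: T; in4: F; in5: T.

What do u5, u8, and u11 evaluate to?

u1 = in0 NOR in5 = T NOR T = F
u4 = in3 NOR in1 = T NOR T = F
u5 = u4 NOR u1 = F NOR F = T
u7 = u5 NOR in2 = T NOR T = F
u8 = u1 NOR u4 = F NOR F = T
u10 = in5 NOR u7 = T NOR F = F
u11 = u10 NOR u7 = F NOR F = T

u5 = T, u8 = T, u11 = T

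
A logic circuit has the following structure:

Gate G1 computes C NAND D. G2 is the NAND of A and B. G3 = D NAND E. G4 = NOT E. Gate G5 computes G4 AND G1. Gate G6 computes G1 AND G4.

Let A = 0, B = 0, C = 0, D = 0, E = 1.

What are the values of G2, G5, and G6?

G1 = C NAND D = 0 NAND 0 = 1
G2 = A NAND B = 0 NAND 0 = 1
G4 = NOT E = NOT 1 = 0
G5 = G4 AND G1 = 0 AND 1 = 0
G6 = G1 AND G4 = 1 AND 0 = 0

G2 = 1; G5 = 0; G6 = 0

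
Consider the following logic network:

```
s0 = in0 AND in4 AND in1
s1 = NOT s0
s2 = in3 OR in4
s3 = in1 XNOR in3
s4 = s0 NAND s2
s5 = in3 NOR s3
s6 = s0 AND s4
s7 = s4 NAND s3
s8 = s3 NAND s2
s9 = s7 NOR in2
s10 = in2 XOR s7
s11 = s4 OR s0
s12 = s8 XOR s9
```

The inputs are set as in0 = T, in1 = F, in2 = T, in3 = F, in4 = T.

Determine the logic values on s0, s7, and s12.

s0 = F; s7 = F; s12 = F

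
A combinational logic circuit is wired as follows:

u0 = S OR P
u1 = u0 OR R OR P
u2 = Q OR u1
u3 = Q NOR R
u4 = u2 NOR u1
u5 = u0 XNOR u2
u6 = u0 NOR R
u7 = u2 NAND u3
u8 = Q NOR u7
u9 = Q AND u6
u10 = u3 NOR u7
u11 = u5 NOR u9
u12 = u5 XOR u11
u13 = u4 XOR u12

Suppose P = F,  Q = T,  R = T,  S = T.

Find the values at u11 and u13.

u11 = F, u13 = T

u0 = S OR P = T OR F = T
u1 = u0 OR R OR P = T OR T OR F = T
u2 = Q OR u1 = T OR T = T
u4 = u2 NOR u1 = T NOR T = F
u5 = u0 XNOR u2 = T XNOR T = T
u6 = u0 NOR R = T NOR T = F
u9 = Q AND u6 = T AND F = F
u11 = u5 NOR u9 = T NOR F = F
u12 = u5 XOR u11 = T XOR F = T
u13 = u4 XOR u12 = F XOR T = T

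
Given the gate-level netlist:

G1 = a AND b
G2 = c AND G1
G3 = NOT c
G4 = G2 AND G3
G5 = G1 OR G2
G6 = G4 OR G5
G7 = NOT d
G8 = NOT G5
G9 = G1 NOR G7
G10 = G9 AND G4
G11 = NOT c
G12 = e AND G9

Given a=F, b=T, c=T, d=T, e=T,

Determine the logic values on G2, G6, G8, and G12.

G2 = F, G6 = F, G8 = T, G12 = T

G1 = a AND b = F AND T = F
G2 = c AND G1 = T AND F = F
G3 = NOT c = NOT T = F
G4 = G2 AND G3 = F AND F = F
G5 = G1 OR G2 = F OR F = F
G6 = G4 OR G5 = F OR F = F
G7 = NOT d = NOT T = F
G8 = NOT G5 = NOT F = T
G9 = G1 NOR G7 = F NOR F = T
G12 = e AND G9 = T AND T = T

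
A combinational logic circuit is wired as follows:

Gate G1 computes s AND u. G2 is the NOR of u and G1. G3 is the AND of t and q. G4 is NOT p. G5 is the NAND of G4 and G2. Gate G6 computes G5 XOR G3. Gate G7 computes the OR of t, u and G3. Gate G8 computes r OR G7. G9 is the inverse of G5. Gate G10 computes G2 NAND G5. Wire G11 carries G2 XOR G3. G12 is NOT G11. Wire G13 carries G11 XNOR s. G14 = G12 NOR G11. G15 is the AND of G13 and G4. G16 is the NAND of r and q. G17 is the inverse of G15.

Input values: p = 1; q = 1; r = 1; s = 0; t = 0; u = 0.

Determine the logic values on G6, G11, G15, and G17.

G6 = 1  G11 = 1  G15 = 0  G17 = 1

G1 = s AND u = 0 AND 0 = 0
G2 = u NOR G1 = 0 NOR 0 = 1
G3 = t AND q = 0 AND 1 = 0
G4 = NOT p = NOT 1 = 0
G5 = G4 NAND G2 = 0 NAND 1 = 1
G6 = G5 XOR G3 = 1 XOR 0 = 1
G11 = G2 XOR G3 = 1 XOR 0 = 1
G13 = G11 XNOR s = 1 XNOR 0 = 0
G15 = G13 AND G4 = 0 AND 0 = 0
G17 = NOT G15 = NOT 0 = 1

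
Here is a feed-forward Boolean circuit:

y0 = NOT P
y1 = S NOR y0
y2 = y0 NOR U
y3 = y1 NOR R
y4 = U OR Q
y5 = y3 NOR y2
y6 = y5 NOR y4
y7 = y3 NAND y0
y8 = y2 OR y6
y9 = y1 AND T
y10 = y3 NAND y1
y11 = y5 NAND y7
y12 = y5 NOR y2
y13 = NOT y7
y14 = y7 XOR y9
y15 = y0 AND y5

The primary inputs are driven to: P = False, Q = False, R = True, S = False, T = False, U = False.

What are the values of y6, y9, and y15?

y6 = False; y9 = False; y15 = True

y0 = NOT P = NOT False = True
y1 = S NOR y0 = False NOR True = False
y2 = y0 NOR U = True NOR False = False
y3 = y1 NOR R = False NOR True = False
y4 = U OR Q = False OR False = False
y5 = y3 NOR y2 = False NOR False = True
y6 = y5 NOR y4 = True NOR False = False
y9 = y1 AND T = False AND False = False
y15 = y0 AND y5 = True AND True = True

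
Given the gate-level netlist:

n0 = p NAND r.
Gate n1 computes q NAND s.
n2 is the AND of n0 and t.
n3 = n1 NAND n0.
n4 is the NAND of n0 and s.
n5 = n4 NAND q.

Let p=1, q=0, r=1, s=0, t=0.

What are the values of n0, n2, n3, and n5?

n0 = p NAND r = 1 NAND 1 = 0
n1 = q NAND s = 0 NAND 0 = 1
n2 = n0 AND t = 0 AND 0 = 0
n3 = n1 NAND n0 = 1 NAND 0 = 1
n4 = n0 NAND s = 0 NAND 0 = 1
n5 = n4 NAND q = 1 NAND 0 = 1

n0 = 0, n2 = 0, n3 = 1, n5 = 1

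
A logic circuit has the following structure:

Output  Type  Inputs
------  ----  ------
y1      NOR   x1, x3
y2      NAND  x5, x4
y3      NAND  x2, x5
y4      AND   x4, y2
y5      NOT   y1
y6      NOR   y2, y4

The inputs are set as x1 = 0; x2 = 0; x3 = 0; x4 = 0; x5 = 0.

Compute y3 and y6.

y3 = 1; y6 = 0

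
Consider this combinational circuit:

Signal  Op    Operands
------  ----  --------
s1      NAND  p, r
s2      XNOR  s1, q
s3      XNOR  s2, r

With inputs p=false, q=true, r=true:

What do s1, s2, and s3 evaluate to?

s1 = p NAND r = false NAND true = true
s2 = s1 XNOR q = true XNOR true = true
s3 = s2 XNOR r = true XNOR true = true

s1 = true, s2 = true, s3 = true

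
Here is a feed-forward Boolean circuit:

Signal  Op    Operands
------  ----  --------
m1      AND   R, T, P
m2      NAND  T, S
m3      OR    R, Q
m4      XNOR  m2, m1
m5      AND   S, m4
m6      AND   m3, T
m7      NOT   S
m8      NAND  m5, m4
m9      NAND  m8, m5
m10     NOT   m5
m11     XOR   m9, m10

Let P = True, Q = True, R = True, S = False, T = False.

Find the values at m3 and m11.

m3 = True  m11 = False

m1 = R AND T AND P = True AND False AND True = False
m2 = T NAND S = False NAND False = True
m3 = R OR Q = True OR True = True
m4 = m2 XNOR m1 = True XNOR False = False
m5 = S AND m4 = False AND False = False
m8 = m5 NAND m4 = False NAND False = True
m9 = m8 NAND m5 = True NAND False = True
m10 = NOT m5 = NOT False = True
m11 = m9 XOR m10 = True XOR True = False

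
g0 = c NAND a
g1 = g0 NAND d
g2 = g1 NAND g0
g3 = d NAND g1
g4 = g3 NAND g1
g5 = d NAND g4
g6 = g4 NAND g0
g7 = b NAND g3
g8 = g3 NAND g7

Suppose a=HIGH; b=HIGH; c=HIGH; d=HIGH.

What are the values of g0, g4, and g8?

g0 = LOW  g4 = HIGH  g8 = HIGH

g0 = c NAND a = HIGH NAND HIGH = LOW
g1 = g0 NAND d = LOW NAND HIGH = HIGH
g3 = d NAND g1 = HIGH NAND HIGH = LOW
g4 = g3 NAND g1 = LOW NAND HIGH = HIGH
g7 = b NAND g3 = HIGH NAND LOW = HIGH
g8 = g3 NAND g7 = LOW NAND HIGH = HIGH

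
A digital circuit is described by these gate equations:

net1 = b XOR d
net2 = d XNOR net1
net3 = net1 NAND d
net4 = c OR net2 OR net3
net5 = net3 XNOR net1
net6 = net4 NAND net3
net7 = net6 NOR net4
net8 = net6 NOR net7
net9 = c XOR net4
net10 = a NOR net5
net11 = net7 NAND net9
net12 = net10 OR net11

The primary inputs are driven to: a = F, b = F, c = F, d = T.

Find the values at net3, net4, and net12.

net3 = F  net4 = T  net12 = T

net1 = b XOR d = F XOR T = T
net2 = d XNOR net1 = T XNOR T = T
net3 = net1 NAND d = T NAND T = F
net4 = c OR net2 OR net3 = F OR T OR F = T
net5 = net3 XNOR net1 = F XNOR T = F
net6 = net4 NAND net3 = T NAND F = T
net7 = net6 NOR net4 = T NOR T = F
net9 = c XOR net4 = F XOR T = T
net10 = a NOR net5 = F NOR F = T
net11 = net7 NAND net9 = F NAND T = T
net12 = net10 OR net11 = T OR T = T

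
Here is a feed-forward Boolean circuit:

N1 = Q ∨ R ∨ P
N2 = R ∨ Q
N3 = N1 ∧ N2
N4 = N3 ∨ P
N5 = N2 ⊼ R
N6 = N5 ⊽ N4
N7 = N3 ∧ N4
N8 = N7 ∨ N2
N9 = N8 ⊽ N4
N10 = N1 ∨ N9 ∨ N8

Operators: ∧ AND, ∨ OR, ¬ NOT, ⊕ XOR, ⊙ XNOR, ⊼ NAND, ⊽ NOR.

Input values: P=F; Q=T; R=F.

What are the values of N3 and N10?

N3 = T, N10 = T

N1 = Q OR R OR P = T OR F OR F = T
N2 = R OR Q = F OR T = T
N3 = N1 AND N2 = T AND T = T
N4 = N3 OR P = T OR F = T
N7 = N3 AND N4 = T AND T = T
N8 = N7 OR N2 = T OR T = T
N9 = N8 NOR N4 = T NOR T = F
N10 = N1 OR N9 OR N8 = T OR F OR T = T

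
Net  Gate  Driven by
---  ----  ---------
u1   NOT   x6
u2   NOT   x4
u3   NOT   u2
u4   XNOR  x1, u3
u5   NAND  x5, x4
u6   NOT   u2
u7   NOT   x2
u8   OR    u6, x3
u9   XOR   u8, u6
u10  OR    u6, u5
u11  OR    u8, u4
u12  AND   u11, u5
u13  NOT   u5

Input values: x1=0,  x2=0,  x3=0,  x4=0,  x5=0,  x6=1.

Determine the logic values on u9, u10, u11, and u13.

u2 = NOT x4 = NOT 0 = 1
u3 = NOT u2 = NOT 1 = 0
u4 = x1 XNOR u3 = 0 XNOR 0 = 1
u5 = x5 NAND x4 = 0 NAND 0 = 1
u6 = NOT u2 = NOT 1 = 0
u8 = u6 OR x3 = 0 OR 0 = 0
u9 = u8 XOR u6 = 0 XOR 0 = 0
u10 = u6 OR u5 = 0 OR 1 = 1
u11 = u8 OR u4 = 0 OR 1 = 1
u13 = NOT u5 = NOT 1 = 0

u9 = 0; u10 = 1; u11 = 1; u13 = 0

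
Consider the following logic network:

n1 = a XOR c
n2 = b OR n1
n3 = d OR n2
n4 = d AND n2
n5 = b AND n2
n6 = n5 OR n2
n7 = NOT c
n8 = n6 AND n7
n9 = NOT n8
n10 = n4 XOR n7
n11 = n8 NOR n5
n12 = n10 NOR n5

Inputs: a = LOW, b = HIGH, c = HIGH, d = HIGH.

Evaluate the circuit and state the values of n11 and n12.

n11 = LOW  n12 = LOW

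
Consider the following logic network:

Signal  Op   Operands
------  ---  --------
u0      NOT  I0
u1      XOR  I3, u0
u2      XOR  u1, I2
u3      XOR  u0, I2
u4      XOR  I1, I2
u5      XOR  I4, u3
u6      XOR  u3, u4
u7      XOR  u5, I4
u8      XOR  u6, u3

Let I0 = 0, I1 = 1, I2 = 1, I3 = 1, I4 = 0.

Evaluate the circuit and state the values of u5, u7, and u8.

u5 = 0, u7 = 0, u8 = 0

u0 = NOT I0 = NOT 0 = 1
u3 = u0 XOR I2 = 1 XOR 1 = 0
u4 = I1 XOR I2 = 1 XOR 1 = 0
u5 = I4 XOR u3 = 0 XOR 0 = 0
u6 = u3 XOR u4 = 0 XOR 0 = 0
u7 = u5 XOR I4 = 0 XOR 0 = 0
u8 = u6 XOR u3 = 0 XOR 0 = 0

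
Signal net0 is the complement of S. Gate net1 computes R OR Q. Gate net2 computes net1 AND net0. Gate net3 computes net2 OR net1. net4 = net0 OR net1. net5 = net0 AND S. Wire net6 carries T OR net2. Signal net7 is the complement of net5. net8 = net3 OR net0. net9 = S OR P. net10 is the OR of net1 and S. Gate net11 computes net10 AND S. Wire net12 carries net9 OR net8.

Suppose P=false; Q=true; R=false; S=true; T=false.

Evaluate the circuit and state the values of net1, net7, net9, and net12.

net1 = true, net7 = true, net9 = true, net12 = true

net0 = NOT S = NOT true = false
net1 = R OR Q = false OR true = true
net2 = net1 AND net0 = true AND false = false
net3 = net2 OR net1 = false OR true = true
net5 = net0 AND S = false AND true = false
net7 = NOT net5 = NOT false = true
net8 = net3 OR net0 = true OR false = true
net9 = S OR P = true OR false = true
net12 = net9 OR net8 = true OR true = true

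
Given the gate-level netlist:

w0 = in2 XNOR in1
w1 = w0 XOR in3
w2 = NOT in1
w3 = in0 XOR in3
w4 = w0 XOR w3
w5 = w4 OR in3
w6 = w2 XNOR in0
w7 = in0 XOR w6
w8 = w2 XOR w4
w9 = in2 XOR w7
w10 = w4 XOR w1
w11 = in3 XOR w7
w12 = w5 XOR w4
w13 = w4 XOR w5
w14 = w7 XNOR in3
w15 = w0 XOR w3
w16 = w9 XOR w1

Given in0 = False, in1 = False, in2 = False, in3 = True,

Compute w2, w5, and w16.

w2 = True  w5 = True  w16 = False

w0 = in2 XNOR in1 = False XNOR False = True
w1 = w0 XOR in3 = True XOR True = False
w2 = NOT in1 = NOT False = True
w3 = in0 XOR in3 = False XOR True = True
w4 = w0 XOR w3 = True XOR True = False
w5 = w4 OR in3 = False OR True = True
w6 = w2 XNOR in0 = True XNOR False = False
w7 = in0 XOR w6 = False XOR False = False
w9 = in2 XOR w7 = False XOR False = False
w16 = w9 XOR w1 = False XOR False = False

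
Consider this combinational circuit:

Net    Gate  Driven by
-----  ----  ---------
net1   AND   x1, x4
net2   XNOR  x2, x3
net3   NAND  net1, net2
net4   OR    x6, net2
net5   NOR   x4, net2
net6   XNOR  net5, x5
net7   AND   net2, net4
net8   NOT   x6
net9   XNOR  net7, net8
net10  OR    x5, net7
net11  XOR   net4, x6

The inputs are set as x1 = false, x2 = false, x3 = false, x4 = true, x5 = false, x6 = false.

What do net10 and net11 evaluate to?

net2 = x2 XNOR x3 = false XNOR false = true
net4 = x6 OR net2 = false OR true = true
net7 = net2 AND net4 = true AND true = true
net10 = x5 OR net7 = false OR true = true
net11 = net4 XOR x6 = true XOR false = true

net10 = true  net11 = true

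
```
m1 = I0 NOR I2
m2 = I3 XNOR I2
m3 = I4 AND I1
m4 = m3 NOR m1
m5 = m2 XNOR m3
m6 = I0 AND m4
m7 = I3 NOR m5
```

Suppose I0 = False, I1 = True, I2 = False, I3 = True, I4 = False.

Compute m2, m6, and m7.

m1 = I0 NOR I2 = False NOR False = True
m2 = I3 XNOR I2 = True XNOR False = False
m3 = I4 AND I1 = False AND True = False
m4 = m3 NOR m1 = False NOR True = False
m5 = m2 XNOR m3 = False XNOR False = True
m6 = I0 AND m4 = False AND False = False
m7 = I3 NOR m5 = True NOR True = False

m2 = False, m6 = False, m7 = False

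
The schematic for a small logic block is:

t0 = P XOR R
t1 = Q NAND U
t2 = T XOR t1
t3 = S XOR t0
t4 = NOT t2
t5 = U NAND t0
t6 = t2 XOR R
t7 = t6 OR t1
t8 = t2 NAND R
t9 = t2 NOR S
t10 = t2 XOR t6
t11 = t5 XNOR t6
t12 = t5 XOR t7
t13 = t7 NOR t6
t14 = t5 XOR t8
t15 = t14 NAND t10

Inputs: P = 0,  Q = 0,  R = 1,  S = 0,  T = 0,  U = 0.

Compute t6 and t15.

t6 = 0; t15 = 0

t0 = P XOR R = 0 XOR 1 = 1
t1 = Q NAND U = 0 NAND 0 = 1
t2 = T XOR t1 = 0 XOR 1 = 1
t5 = U NAND t0 = 0 NAND 1 = 1
t6 = t2 XOR R = 1 XOR 1 = 0
t8 = t2 NAND R = 1 NAND 1 = 0
t10 = t2 XOR t6 = 1 XOR 0 = 1
t14 = t5 XOR t8 = 1 XOR 0 = 1
t15 = t14 NAND t10 = 1 NAND 1 = 0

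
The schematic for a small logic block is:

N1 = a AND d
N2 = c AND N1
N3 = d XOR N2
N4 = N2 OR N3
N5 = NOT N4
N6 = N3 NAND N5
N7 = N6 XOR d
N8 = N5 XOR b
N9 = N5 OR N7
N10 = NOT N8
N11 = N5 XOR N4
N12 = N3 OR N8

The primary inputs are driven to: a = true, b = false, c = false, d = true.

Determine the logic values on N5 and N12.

N5 = false, N12 = true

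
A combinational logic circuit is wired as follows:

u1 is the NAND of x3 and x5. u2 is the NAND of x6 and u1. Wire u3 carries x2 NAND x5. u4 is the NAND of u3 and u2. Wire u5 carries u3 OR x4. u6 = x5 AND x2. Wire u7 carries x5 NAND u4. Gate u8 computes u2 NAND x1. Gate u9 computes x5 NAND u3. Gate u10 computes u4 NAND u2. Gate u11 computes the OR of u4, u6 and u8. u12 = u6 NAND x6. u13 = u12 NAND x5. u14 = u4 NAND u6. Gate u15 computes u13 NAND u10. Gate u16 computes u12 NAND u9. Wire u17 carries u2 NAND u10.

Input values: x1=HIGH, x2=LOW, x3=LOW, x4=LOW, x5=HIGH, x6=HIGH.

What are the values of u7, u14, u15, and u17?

u1 = x3 NAND x5 = LOW NAND HIGH = HIGH
u2 = x6 NAND u1 = HIGH NAND HIGH = LOW
u3 = x2 NAND x5 = LOW NAND HIGH = HIGH
u4 = u3 NAND u2 = HIGH NAND LOW = HIGH
u6 = x5 AND x2 = HIGH AND LOW = LOW
u7 = x5 NAND u4 = HIGH NAND HIGH = LOW
u10 = u4 NAND u2 = HIGH NAND LOW = HIGH
u12 = u6 NAND x6 = LOW NAND HIGH = HIGH
u13 = u12 NAND x5 = HIGH NAND HIGH = LOW
u14 = u4 NAND u6 = HIGH NAND LOW = HIGH
u15 = u13 NAND u10 = LOW NAND HIGH = HIGH
u17 = u2 NAND u10 = LOW NAND HIGH = HIGH

u7 = LOW, u14 = HIGH, u15 = HIGH, u17 = HIGH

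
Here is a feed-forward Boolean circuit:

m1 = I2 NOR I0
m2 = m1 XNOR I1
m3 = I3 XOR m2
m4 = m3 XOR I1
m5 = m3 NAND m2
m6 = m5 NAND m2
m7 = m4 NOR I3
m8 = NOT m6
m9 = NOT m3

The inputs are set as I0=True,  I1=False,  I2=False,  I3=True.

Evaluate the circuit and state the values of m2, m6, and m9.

m1 = I2 NOR I0 = False NOR True = False
m2 = m1 XNOR I1 = False XNOR False = True
m3 = I3 XOR m2 = True XOR True = False
m5 = m3 NAND m2 = False NAND True = True
m6 = m5 NAND m2 = True NAND True = False
m9 = NOT m3 = NOT False = True

m2 = True, m6 = False, m9 = True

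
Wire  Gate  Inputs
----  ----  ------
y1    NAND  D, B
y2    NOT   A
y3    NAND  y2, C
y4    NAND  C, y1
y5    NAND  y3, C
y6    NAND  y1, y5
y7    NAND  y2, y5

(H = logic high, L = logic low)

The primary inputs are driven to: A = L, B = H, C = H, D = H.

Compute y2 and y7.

y2 = H, y7 = L

y2 = NOT A = NOT L = H
y3 = y2 NAND C = H NAND H = L
y5 = y3 NAND C = L NAND H = H
y7 = y2 NAND y5 = H NAND H = L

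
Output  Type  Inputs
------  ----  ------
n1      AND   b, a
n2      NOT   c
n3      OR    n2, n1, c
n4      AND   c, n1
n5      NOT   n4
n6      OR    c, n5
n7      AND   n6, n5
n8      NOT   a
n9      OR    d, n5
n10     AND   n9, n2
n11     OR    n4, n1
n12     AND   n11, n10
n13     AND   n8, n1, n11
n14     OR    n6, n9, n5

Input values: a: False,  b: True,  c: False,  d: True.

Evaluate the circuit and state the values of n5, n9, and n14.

n5 = True, n9 = True, n14 = True

n1 = b AND a = True AND False = False
n4 = c AND n1 = False AND False = False
n5 = NOT n4 = NOT False = True
n6 = c OR n5 = False OR True = True
n9 = d OR n5 = True OR True = True
n14 = n6 OR n9 OR n5 = True OR True OR True = True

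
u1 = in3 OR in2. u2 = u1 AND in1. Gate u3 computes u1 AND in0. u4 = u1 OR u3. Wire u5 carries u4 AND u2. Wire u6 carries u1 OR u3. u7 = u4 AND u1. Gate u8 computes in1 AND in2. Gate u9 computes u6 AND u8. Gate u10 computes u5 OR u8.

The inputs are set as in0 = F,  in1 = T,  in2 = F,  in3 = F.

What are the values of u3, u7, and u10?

u1 = in3 OR in2 = F OR F = F
u2 = u1 AND in1 = F AND T = F
u3 = u1 AND in0 = F AND F = F
u4 = u1 OR u3 = F OR F = F
u5 = u4 AND u2 = F AND F = F
u7 = u4 AND u1 = F AND F = F
u8 = in1 AND in2 = T AND F = F
u10 = u5 OR u8 = F OR F = F

u3 = F, u7 = F, u10 = F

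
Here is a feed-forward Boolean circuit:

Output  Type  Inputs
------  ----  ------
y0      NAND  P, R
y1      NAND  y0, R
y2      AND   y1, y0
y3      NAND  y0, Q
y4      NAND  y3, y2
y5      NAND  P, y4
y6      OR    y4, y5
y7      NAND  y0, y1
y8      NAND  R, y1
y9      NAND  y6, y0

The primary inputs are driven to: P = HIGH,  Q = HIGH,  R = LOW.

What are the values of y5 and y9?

y5 = LOW; y9 = LOW

y0 = P NAND R = HIGH NAND LOW = HIGH
y1 = y0 NAND R = HIGH NAND LOW = HIGH
y2 = y1 AND y0 = HIGH AND HIGH = HIGH
y3 = y0 NAND Q = HIGH NAND HIGH = LOW
y4 = y3 NAND y2 = LOW NAND HIGH = HIGH
y5 = P NAND y4 = HIGH NAND HIGH = LOW
y6 = y4 OR y5 = HIGH OR LOW = HIGH
y9 = y6 NAND y0 = HIGH NAND HIGH = LOW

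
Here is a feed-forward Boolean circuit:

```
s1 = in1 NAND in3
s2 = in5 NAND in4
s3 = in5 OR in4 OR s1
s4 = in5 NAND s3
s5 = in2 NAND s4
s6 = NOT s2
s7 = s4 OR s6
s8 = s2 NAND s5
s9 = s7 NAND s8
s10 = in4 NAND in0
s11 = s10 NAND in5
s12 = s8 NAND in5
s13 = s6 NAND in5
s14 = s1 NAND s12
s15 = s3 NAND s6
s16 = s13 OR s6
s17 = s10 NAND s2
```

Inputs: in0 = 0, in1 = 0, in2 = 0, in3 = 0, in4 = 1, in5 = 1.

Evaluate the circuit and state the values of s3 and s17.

s3 = 1; s17 = 1

s1 = in1 NAND in3 = 0 NAND 0 = 1
s2 = in5 NAND in4 = 1 NAND 1 = 0
s3 = in5 OR in4 OR s1 = 1 OR 1 OR 1 = 1
s10 = in4 NAND in0 = 1 NAND 0 = 1
s17 = s10 NAND s2 = 1 NAND 0 = 1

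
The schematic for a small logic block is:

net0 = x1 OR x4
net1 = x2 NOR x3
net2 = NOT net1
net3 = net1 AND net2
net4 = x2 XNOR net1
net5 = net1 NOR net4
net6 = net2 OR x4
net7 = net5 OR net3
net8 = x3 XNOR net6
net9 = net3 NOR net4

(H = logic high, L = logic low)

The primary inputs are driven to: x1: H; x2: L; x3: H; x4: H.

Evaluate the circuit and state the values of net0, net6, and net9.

net0 = H, net6 = H, net9 = L

net0 = x1 OR x4 = H OR H = H
net1 = x2 NOR x3 = L NOR H = L
net2 = NOT net1 = NOT L = H
net3 = net1 AND net2 = L AND H = L
net4 = x2 XNOR net1 = L XNOR L = H
net6 = net2 OR x4 = H OR H = H
net9 = net3 NOR net4 = L NOR H = L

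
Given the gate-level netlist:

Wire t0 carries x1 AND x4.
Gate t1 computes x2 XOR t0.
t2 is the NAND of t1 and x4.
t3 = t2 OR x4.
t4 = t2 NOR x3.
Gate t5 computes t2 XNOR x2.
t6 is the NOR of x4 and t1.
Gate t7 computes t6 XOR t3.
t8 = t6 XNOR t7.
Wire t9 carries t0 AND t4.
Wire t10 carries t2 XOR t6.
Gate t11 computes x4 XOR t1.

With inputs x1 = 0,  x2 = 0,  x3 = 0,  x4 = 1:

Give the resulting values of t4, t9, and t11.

t4 = 0, t9 = 0, t11 = 1

t0 = x1 AND x4 = 0 AND 1 = 0
t1 = x2 XOR t0 = 0 XOR 0 = 0
t2 = t1 NAND x4 = 0 NAND 1 = 1
t4 = t2 NOR x3 = 1 NOR 0 = 0
t9 = t0 AND t4 = 0 AND 0 = 0
t11 = x4 XOR t1 = 1 XOR 0 = 1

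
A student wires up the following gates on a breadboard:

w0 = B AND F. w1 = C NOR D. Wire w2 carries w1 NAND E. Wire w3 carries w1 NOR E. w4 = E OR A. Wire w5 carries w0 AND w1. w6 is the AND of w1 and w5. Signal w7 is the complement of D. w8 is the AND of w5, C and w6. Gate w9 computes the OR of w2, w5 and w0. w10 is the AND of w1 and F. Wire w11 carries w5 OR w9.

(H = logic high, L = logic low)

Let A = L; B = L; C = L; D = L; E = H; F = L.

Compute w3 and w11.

w3 = L; w11 = L

w0 = B AND F = L AND L = L
w1 = C NOR D = L NOR L = H
w2 = w1 NAND E = H NAND H = L
w3 = w1 NOR E = H NOR H = L
w5 = w0 AND w1 = L AND H = L
w9 = w2 OR w5 OR w0 = L OR L OR L = L
w11 = w5 OR w9 = L OR L = L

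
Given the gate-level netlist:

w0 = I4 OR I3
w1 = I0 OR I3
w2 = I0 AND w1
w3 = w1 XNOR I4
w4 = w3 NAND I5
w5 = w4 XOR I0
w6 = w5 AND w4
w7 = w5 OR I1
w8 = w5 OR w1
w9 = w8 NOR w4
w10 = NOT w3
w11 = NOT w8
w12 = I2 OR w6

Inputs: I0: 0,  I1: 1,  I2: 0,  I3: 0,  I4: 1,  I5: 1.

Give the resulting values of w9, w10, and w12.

w1 = I0 OR I3 = 0 OR 0 = 0
w3 = w1 XNOR I4 = 0 XNOR 1 = 0
w4 = w3 NAND I5 = 0 NAND 1 = 1
w5 = w4 XOR I0 = 1 XOR 0 = 1
w6 = w5 AND w4 = 1 AND 1 = 1
w8 = w5 OR w1 = 1 OR 0 = 1
w9 = w8 NOR w4 = 1 NOR 1 = 0
w10 = NOT w3 = NOT 0 = 1
w12 = I2 OR w6 = 0 OR 1 = 1

w9 = 0, w10 = 1, w12 = 1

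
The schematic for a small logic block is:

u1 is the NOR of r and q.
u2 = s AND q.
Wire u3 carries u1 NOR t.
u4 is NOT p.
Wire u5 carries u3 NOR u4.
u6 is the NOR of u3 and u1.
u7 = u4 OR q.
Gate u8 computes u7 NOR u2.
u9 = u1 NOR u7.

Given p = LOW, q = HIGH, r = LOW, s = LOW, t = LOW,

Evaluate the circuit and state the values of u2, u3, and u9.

u1 = r NOR q = LOW NOR HIGH = LOW
u2 = s AND q = LOW AND HIGH = LOW
u3 = u1 NOR t = LOW NOR LOW = HIGH
u4 = NOT p = NOT LOW = HIGH
u7 = u4 OR q = HIGH OR HIGH = HIGH
u9 = u1 NOR u7 = LOW NOR HIGH = LOW

u2 = LOW, u3 = HIGH, u9 = LOW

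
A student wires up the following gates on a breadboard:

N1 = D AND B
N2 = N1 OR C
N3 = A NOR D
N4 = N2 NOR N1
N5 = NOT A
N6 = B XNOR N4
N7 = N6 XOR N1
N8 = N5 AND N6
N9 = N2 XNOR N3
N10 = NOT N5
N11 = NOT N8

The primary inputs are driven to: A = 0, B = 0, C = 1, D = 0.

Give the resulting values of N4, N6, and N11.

N4 = 0; N6 = 1; N11 = 0

N1 = D AND B = 0 AND 0 = 0
N2 = N1 OR C = 0 OR 1 = 1
N4 = N2 NOR N1 = 1 NOR 0 = 0
N5 = NOT A = NOT 0 = 1
N6 = B XNOR N4 = 0 XNOR 0 = 1
N8 = N5 AND N6 = 1 AND 1 = 1
N11 = NOT N8 = NOT 1 = 0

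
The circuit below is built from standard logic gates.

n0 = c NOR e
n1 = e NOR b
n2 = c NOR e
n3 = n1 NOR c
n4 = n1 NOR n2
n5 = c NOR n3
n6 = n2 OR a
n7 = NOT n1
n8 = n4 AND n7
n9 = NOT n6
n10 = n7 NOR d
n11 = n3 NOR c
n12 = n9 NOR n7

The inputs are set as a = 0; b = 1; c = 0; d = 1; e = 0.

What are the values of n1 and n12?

n1 = e NOR b = 0 NOR 1 = 0
n2 = c NOR e = 0 NOR 0 = 1
n6 = n2 OR a = 1 OR 0 = 1
n7 = NOT n1 = NOT 0 = 1
n9 = NOT n6 = NOT 1 = 0
n12 = n9 NOR n7 = 0 NOR 1 = 0

n1 = 0; n12 = 0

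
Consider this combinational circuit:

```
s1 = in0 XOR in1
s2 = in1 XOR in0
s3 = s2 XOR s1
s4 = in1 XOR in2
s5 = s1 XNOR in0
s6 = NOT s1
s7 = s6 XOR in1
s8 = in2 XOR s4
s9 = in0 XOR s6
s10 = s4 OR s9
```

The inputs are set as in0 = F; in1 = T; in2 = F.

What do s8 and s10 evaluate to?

s8 = T; s10 = T

s1 = in0 XOR in1 = F XOR T = T
s4 = in1 XOR in2 = T XOR F = T
s6 = NOT s1 = NOT T = F
s8 = in2 XOR s4 = F XOR T = T
s9 = in0 XOR s6 = F XOR F = F
s10 = s4 OR s9 = T OR F = T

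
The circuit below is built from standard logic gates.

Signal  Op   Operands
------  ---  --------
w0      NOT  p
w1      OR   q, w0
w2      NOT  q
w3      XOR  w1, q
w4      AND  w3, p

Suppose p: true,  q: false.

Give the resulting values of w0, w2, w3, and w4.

w0 = false  w2 = true  w3 = false  w4 = false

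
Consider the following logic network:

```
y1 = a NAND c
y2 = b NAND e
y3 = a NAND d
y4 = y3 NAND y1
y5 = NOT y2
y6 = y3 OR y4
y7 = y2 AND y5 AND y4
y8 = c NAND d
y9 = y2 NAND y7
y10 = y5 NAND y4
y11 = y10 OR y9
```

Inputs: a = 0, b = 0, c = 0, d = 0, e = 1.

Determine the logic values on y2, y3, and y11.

y2 = 1; y3 = 1; y11 = 1

y1 = a NAND c = 0 NAND 0 = 1
y2 = b NAND e = 0 NAND 1 = 1
y3 = a NAND d = 0 NAND 0 = 1
y4 = y3 NAND y1 = 1 NAND 1 = 0
y5 = NOT y2 = NOT 1 = 0
y7 = y2 AND y5 AND y4 = 1 AND 0 AND 0 = 0
y9 = y2 NAND y7 = 1 NAND 0 = 1
y10 = y5 NAND y4 = 0 NAND 0 = 1
y11 = y10 OR y9 = 1 OR 1 = 1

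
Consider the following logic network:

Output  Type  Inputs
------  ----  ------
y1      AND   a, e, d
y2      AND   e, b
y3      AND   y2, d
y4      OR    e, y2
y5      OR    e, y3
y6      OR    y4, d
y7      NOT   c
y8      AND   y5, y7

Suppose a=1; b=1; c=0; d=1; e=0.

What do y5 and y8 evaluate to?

y2 = e AND b = 0 AND 1 = 0
y3 = y2 AND d = 0 AND 1 = 0
y5 = e OR y3 = 0 OR 0 = 0
y7 = NOT c = NOT 0 = 1
y8 = y5 AND y7 = 0 AND 1 = 0

y5 = 0; y8 = 0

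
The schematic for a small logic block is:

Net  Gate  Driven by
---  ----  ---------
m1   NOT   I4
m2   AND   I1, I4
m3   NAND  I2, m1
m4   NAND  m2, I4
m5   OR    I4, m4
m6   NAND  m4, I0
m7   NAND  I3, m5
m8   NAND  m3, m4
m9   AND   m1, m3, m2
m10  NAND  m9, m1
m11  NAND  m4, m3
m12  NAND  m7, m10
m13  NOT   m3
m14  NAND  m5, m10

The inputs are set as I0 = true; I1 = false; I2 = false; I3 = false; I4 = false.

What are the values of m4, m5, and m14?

m4 = true, m5 = true, m14 = false

m1 = NOT I4 = NOT false = true
m2 = I1 AND I4 = false AND false = false
m3 = I2 NAND m1 = false NAND true = true
m4 = m2 NAND I4 = false NAND false = true
m5 = I4 OR m4 = false OR true = true
m9 = m1 AND m3 AND m2 = true AND true AND false = false
m10 = m9 NAND m1 = false NAND true = true
m14 = m5 NAND m10 = true NAND true = false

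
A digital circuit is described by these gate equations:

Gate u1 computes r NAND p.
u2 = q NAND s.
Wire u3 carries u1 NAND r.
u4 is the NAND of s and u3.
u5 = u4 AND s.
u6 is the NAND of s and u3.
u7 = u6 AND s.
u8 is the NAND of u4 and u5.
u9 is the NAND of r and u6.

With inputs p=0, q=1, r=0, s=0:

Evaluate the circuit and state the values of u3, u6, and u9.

u3 = 1, u6 = 1, u9 = 1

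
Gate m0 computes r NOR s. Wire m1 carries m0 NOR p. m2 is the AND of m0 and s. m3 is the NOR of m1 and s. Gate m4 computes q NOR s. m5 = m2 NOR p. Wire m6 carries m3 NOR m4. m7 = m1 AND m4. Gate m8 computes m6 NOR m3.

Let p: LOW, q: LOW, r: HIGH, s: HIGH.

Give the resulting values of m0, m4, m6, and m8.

m0 = r NOR s = HIGH NOR HIGH = LOW
m1 = m0 NOR p = LOW NOR LOW = HIGH
m3 = m1 NOR s = HIGH NOR HIGH = LOW
m4 = q NOR s = LOW NOR HIGH = LOW
m6 = m3 NOR m4 = LOW NOR LOW = HIGH
m8 = m6 NOR m3 = HIGH NOR LOW = LOW

m0 = LOW, m4 = LOW, m6 = HIGH, m8 = LOW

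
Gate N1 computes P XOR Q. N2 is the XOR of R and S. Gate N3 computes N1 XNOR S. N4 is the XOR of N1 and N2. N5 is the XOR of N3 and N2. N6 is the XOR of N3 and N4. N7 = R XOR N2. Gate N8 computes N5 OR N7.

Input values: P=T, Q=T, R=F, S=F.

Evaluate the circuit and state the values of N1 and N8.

N1 = F; N8 = T

N1 = P XOR Q = T XOR T = F
N2 = R XOR S = F XOR F = F
N3 = N1 XNOR S = F XNOR F = T
N5 = N3 XOR N2 = T XOR F = T
N7 = R XOR N2 = F XOR F = F
N8 = N5 OR N7 = T OR F = T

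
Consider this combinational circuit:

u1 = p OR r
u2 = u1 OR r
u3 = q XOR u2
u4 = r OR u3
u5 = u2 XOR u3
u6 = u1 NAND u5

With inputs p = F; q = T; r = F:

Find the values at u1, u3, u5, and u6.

u1 = F  u3 = T  u5 = T  u6 = T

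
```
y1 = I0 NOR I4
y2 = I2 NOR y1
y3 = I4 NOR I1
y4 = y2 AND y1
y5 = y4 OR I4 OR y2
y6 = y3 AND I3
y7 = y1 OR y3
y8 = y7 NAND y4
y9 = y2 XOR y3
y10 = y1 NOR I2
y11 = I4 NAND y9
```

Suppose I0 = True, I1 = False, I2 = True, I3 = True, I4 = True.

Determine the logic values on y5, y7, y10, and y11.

y1 = I0 NOR I4 = True NOR True = False
y2 = I2 NOR y1 = True NOR False = False
y3 = I4 NOR I1 = True NOR False = False
y4 = y2 AND y1 = False AND False = False
y5 = y4 OR I4 OR y2 = False OR True OR False = True
y7 = y1 OR y3 = False OR False = False
y9 = y2 XOR y3 = False XOR False = False
y10 = y1 NOR I2 = False NOR True = False
y11 = I4 NAND y9 = True NAND False = True

y5 = True; y7 = False; y10 = False; y11 = True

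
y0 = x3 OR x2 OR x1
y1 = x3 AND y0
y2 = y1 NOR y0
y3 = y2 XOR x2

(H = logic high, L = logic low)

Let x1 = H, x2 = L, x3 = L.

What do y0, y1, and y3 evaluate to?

y0 = x3 OR x2 OR x1 = L OR L OR H = H
y1 = x3 AND y0 = L AND H = L
y2 = y1 NOR y0 = L NOR H = L
y3 = y2 XOR x2 = L XOR L = L

y0 = H  y1 = L  y3 = L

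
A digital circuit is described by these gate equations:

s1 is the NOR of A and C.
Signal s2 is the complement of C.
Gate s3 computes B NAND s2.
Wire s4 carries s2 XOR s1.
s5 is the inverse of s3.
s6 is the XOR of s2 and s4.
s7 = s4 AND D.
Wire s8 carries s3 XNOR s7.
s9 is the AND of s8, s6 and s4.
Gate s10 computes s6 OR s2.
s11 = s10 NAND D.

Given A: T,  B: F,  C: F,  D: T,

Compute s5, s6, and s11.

s5 = F; s6 = F; s11 = F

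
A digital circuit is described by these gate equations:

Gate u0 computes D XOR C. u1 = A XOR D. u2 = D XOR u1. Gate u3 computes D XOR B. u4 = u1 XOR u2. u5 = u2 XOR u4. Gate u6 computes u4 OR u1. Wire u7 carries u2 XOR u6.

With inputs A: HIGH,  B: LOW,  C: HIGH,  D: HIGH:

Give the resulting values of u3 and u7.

u3 = HIGH  u7 = LOW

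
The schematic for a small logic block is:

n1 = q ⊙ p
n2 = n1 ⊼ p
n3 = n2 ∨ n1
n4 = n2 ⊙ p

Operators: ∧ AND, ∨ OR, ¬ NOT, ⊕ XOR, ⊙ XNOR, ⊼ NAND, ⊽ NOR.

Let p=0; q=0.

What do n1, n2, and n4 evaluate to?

n1 = 1  n2 = 1  n4 = 0

n1 = q XNOR p = 0 XNOR 0 = 1
n2 = n1 NAND p = 1 NAND 0 = 1
n4 = n2 XNOR p = 1 XNOR 0 = 0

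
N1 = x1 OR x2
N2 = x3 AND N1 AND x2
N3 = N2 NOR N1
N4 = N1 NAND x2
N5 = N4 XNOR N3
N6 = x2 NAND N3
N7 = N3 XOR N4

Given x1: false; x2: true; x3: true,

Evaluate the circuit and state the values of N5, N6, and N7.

N1 = x1 OR x2 = false OR true = true
N2 = x3 AND N1 AND x2 = true AND true AND true = true
N3 = N2 NOR N1 = true NOR true = false
N4 = N1 NAND x2 = true NAND true = false
N5 = N4 XNOR N3 = false XNOR false = true
N6 = x2 NAND N3 = true NAND false = true
N7 = N3 XOR N4 = false XOR false = false

N5 = true  N6 = true  N7 = false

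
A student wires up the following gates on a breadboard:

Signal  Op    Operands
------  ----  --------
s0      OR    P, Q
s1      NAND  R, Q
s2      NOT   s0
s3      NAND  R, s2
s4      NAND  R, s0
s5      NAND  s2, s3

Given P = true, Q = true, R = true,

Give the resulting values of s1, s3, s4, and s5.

s1 = false  s3 = true  s4 = false  s5 = true

s0 = P OR Q = true OR true = true
s1 = R NAND Q = true NAND true = false
s2 = NOT s0 = NOT true = false
s3 = R NAND s2 = true NAND false = true
s4 = R NAND s0 = true NAND true = false
s5 = s2 NAND s3 = false NAND true = true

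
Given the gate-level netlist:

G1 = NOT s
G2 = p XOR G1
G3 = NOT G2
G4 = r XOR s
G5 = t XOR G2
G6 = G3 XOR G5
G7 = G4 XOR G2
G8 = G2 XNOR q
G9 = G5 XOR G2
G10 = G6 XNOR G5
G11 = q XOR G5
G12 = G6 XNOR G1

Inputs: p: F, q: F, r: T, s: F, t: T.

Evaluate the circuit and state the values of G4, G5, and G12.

G4 = T; G5 = F; G12 = F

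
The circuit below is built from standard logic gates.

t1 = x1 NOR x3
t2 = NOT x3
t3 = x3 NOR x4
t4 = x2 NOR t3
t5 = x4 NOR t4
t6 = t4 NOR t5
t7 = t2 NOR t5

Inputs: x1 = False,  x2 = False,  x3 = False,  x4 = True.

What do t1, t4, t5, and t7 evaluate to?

t1 = x1 NOR x3 = False NOR False = True
t2 = NOT x3 = NOT False = True
t3 = x3 NOR x4 = False NOR True = False
t4 = x2 NOR t3 = False NOR False = True
t5 = x4 NOR t4 = True NOR True = False
t7 = t2 NOR t5 = True NOR False = False

t1 = True, t4 = True, t5 = False, t7 = False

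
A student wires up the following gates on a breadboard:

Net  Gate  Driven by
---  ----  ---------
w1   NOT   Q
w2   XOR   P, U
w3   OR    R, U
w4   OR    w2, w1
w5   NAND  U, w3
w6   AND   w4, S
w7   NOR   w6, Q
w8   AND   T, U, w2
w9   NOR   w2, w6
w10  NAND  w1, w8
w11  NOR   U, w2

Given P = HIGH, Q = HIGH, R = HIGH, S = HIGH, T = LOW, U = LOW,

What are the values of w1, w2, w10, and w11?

w1 = LOW, w2 = HIGH, w10 = HIGH, w11 = LOW

w1 = NOT Q = NOT HIGH = LOW
w2 = P XOR U = HIGH XOR LOW = HIGH
w8 = T AND U AND w2 = LOW AND LOW AND HIGH = LOW
w10 = w1 NAND w8 = LOW NAND LOW = HIGH
w11 = U NOR w2 = LOW NOR HIGH = LOW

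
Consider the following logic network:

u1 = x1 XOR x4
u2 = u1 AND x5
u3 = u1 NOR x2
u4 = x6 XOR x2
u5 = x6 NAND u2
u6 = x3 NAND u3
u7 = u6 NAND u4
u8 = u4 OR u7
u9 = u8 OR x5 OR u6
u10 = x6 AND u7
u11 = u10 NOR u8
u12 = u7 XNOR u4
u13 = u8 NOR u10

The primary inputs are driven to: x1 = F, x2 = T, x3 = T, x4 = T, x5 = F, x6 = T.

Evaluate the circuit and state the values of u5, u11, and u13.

u5 = T  u11 = F  u13 = F

u1 = x1 XOR x4 = F XOR T = T
u2 = u1 AND x5 = T AND F = F
u3 = u1 NOR x2 = T NOR T = F
u4 = x6 XOR x2 = T XOR T = F
u5 = x6 NAND u2 = T NAND F = T
u6 = x3 NAND u3 = T NAND F = T
u7 = u6 NAND u4 = T NAND F = T
u8 = u4 OR u7 = F OR T = T
u10 = x6 AND u7 = T AND T = T
u11 = u10 NOR u8 = T NOR T = F
u13 = u8 NOR u10 = T NOR T = F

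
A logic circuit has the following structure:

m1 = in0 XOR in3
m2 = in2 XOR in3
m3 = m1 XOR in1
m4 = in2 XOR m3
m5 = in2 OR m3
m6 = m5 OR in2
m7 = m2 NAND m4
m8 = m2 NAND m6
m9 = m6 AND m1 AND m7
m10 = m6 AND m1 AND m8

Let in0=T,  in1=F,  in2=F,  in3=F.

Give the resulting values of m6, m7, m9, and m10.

m6 = T  m7 = T  m9 = T  m10 = T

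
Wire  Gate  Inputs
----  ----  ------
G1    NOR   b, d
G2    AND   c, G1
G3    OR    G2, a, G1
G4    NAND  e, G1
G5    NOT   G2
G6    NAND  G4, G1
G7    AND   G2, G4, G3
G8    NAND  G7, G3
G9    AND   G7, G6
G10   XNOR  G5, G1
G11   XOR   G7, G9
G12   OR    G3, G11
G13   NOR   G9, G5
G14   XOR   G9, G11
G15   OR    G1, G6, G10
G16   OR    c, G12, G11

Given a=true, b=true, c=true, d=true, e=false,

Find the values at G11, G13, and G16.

G11 = false, G13 = false, G16 = true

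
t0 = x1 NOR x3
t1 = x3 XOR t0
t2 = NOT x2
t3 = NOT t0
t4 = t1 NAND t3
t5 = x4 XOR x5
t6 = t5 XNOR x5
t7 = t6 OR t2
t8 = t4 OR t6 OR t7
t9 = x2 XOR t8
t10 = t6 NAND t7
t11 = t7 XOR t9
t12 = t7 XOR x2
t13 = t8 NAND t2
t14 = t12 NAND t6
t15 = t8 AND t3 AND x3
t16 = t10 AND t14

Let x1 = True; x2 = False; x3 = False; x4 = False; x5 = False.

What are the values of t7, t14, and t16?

t7 = True; t14 = False; t16 = False

t2 = NOT x2 = NOT False = True
t5 = x4 XOR x5 = False XOR False = False
t6 = t5 XNOR x5 = False XNOR False = True
t7 = t6 OR t2 = True OR True = True
t10 = t6 NAND t7 = True NAND True = False
t12 = t7 XOR x2 = True XOR False = True
t14 = t12 NAND t6 = True NAND True = False
t16 = t10 AND t14 = False AND False = False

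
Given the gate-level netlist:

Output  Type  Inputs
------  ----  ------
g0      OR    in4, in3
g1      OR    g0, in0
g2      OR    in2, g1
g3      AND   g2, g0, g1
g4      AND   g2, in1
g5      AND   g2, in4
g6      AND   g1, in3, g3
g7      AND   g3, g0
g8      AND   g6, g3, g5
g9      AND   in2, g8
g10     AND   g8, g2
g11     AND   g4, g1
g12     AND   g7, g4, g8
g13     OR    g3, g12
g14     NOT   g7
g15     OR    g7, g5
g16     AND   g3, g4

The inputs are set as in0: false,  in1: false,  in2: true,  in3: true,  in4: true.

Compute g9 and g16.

g9 = true  g16 = false

g0 = in4 OR in3 = true OR true = true
g1 = g0 OR in0 = true OR false = true
g2 = in2 OR g1 = true OR true = true
g3 = g2 AND g0 AND g1 = true AND true AND true = true
g4 = g2 AND in1 = true AND false = false
g5 = g2 AND in4 = true AND true = true
g6 = g1 AND in3 AND g3 = true AND true AND true = true
g8 = g6 AND g3 AND g5 = true AND true AND true = true
g9 = in2 AND g8 = true AND true = true
g16 = g3 AND g4 = true AND false = false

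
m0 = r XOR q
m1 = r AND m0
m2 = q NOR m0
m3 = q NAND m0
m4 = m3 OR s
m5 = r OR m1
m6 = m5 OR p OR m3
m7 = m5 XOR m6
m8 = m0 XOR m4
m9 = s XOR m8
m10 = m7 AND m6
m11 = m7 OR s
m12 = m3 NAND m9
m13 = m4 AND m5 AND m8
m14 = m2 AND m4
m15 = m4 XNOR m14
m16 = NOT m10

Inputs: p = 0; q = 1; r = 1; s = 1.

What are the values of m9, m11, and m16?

m9 = 0  m11 = 1  m16 = 1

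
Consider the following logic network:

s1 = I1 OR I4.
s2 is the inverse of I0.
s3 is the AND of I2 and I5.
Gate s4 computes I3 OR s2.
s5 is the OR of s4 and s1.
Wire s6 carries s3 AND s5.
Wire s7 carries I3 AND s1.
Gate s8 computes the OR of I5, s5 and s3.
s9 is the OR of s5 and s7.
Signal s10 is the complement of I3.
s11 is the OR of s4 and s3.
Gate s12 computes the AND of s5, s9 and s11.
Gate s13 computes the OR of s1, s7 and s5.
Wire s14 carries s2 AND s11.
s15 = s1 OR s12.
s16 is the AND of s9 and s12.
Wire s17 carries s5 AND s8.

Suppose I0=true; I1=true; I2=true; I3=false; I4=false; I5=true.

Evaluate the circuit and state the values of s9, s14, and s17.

s1 = I1 OR I4 = true OR false = true
s2 = NOT I0 = NOT true = false
s3 = I2 AND I5 = true AND true = true
s4 = I3 OR s2 = false OR false = false
s5 = s4 OR s1 = false OR true = true
s7 = I3 AND s1 = false AND true = false
s8 = I5 OR s5 OR s3 = true OR true OR true = true
s9 = s5 OR s7 = true OR false = true
s11 = s4 OR s3 = false OR true = true
s14 = s2 AND s11 = false AND true = false
s17 = s5 AND s8 = true AND true = true

s9 = true, s14 = false, s17 = true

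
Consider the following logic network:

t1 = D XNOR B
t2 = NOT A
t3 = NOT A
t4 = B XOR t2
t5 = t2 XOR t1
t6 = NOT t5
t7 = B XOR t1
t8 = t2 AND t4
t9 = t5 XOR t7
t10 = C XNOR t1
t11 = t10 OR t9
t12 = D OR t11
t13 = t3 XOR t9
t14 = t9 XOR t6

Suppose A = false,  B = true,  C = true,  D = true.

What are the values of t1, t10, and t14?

t1 = true, t10 = true, t14 = true

t1 = D XNOR B = true XNOR true = true
t2 = NOT A = NOT false = true
t5 = t2 XOR t1 = true XOR true = false
t6 = NOT t5 = NOT false = true
t7 = B XOR t1 = true XOR true = false
t9 = t5 XOR t7 = false XOR false = false
t10 = C XNOR t1 = true XNOR true = true
t14 = t9 XOR t6 = false XOR true = true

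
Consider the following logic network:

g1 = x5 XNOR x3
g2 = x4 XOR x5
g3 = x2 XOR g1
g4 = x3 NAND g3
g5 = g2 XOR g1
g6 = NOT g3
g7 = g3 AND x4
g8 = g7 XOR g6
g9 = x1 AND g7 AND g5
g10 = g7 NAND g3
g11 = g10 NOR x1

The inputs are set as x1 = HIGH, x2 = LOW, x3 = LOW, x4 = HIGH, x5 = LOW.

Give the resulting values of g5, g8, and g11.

g5 = LOW, g8 = HIGH, g11 = LOW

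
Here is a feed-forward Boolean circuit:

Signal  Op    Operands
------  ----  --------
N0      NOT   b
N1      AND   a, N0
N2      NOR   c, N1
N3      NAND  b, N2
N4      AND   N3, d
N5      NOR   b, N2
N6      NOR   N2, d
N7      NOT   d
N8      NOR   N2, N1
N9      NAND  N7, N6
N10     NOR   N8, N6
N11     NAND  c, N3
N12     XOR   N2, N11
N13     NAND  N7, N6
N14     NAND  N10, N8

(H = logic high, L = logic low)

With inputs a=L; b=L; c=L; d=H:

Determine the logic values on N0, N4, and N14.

N0 = H; N4 = H; N14 = H

N0 = NOT b = NOT L = H
N1 = a AND N0 = L AND H = L
N2 = c NOR N1 = L NOR L = H
N3 = b NAND N2 = L NAND H = H
N4 = N3 AND d = H AND H = H
N6 = N2 NOR d = H NOR H = L
N8 = N2 NOR N1 = H NOR L = L
N10 = N8 NOR N6 = L NOR L = H
N14 = N10 NAND N8 = H NAND L = H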